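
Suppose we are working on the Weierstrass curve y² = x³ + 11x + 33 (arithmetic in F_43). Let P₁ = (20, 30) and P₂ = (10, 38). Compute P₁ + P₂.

(20, 30) + (10, 38). λ = (38 - 30)/(10 - 20) ≡ 8/33 mod 43. 33⁻¹ ≡ 30 (mod 43) since 33·30 = 990 ≡ 1, so λ ≡ 25.
  x = λ² - 20 - 10 = 625 - 30 ≡ 36; y = λ·(20 - 36) - 30 ≡ 0. → (36, 0)

(36, 0)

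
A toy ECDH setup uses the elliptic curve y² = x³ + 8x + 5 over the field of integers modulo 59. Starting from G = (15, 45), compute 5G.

(21, 42)

Double-and-add on 5 = (101)₂. Start with G = (15, 45) for the leading 1-bit.
double: tangent at (15, 45): λ = (3·15² + 8)/(2·45) ≡ 34/31. 31⁻¹ ≡ 40 (mod 59) since 31·40 = 1240 ≡ 1, so λ ≡ 34·40 ≡ 3.
  x = λ² - 15 - 15 = 9 - 30 ≡ 38; y = λ·(15 - 38) - 45 ≡ 4. → (38, 4)
double: tangent at (38, 4): λ = (3·38² + 8)/(2·4) ≡ 33/8. 8⁻¹ ≡ 37 (mod 59), so λ ≡ 33·37 ≡ 41.
  x = λ² - 38 - 38 = 1681 - 76 ≡ 12; y = λ·(38 - 12) - 4 ≡ 0. → (12, 0)
add G: (12, 0) + (15, 45). λ = (45 - 0)/(15 - 12) ≡ 45/3 mod 59. 3⁻¹ ≡ 20 (mod 59) since 3·20 = 60 ≡ 1, so λ ≡ 15.
  x = λ² - 12 - 15 = 225 - 27 ≡ 21; y = λ·(12 - 21) - 0 ≡ 42. → (21, 42)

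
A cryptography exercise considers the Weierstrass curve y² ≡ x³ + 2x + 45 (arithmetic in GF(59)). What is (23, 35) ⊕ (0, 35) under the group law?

(23, 35) + (0, 35). λ = (35 - 35)/(0 - 23) ≡ 0/36 mod 59. 36⁻¹ ≡ 41 (mod 59) since 36·41 = 1476 ≡ 1, so λ ≡ 0.
  x = λ² - 23 - 0 = 0 - 23 ≡ 36; y = λ·(23 - 36) - 35 ≡ 24. → (36, 24)

(36, 24)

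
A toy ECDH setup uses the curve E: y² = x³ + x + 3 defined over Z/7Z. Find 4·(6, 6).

(6, 6)

Write P = (6, 6).
Double-and-add on 4 = (100)₂. Start with P = (6, 6) for the leading 1-bit.
double: tangent at (6, 6): λ = (3·6² + 1)/(2·6) ≡ 4/5. 5⁻¹ ≡ 3 (mod 7) since 5·3 = 15 ≡ 1, so λ ≡ 4·3 ≡ 5.
  x = λ² - 6 - 6 = 25 - 12 ≡ 6; y = λ·(6 - 6) - 6 ≡ 1. → (6, 1)
double: tangent at (6, 1): λ = (3·6² + 1)/(2·1) ≡ 4/2. 2⁻¹ ≡ 4 (mod 7) since 2·4 = 8 ≡ 1, so λ ≡ 4·4 ≡ 2.
  x = λ² - 6 - 6 = 4 - 12 ≡ 6; y = λ·(6 - 6) - 1 ≡ 6. → (6, 6)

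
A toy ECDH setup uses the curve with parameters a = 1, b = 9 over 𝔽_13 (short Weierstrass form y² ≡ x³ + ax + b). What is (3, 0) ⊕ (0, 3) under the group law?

(11, 8)

(3, 0) + (0, 3). λ = (3 - 0)/(0 - 3) ≡ 3/10 mod 13. 10⁻¹ ≡ 4 (mod 13), so λ ≡ 12.
  x = λ² - 3 - 0 = 144 - 3 ≡ 11; y = λ·(3 - 11) - 0 ≡ 8. → (11, 8)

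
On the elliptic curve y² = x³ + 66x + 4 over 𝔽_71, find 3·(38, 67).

Write Q = (38, 67).
Repeated addition: build up to 3Q.
2Q: tangent at (38, 67): λ = (3·38² + 66)/(2·67) ≡ 67/63. 63⁻¹ ≡ 62 (mod 71), so λ ≡ 67·62 ≡ 36.
  x = λ² - 38 - 38 = 1296 - 76 ≡ 13; y = λ·(38 - 13) - 67 ≡ 52. → (13, 52)
3Q: (13, 52) + (38, 67). λ = (67 - 52)/(38 - 13) ≡ 15/25 mod 71. 25⁻¹ ≡ 54 (mod 71) since 25·54 = 1350 ≡ 1, so λ ≡ 29.
  x = λ² - 13 - 38 = 841 - 51 ≡ 9; y = λ·(13 - 9) - 52 ≡ 64. → (9, 64)

(9, 64)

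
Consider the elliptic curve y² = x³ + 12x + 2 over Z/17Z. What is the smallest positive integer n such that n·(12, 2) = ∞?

10

2P: tangent at (12, 2): λ = (3·12² + 12)/(2·2) ≡ 2/4. 4⁻¹ ≡ 13 (mod 17), so λ ≡ 2·13 ≡ 9.
  x = λ² - 12 - 12 = 81 - 24 ≡ 6; y = λ·(12 - 6) - 2 ≡ 1. → (6, 1)
3P: (6, 1) + (12, 2). λ = (2 - 1)/(12 - 6) ≡ 1/6 mod 17. 6⁻¹ ≡ 3 (mod 17), so λ ≡ 3.
  x = λ² - 6 - 12 = 9 - 18 ≡ 8; y = λ·(6 - 8) - 1 ≡ 10. → (8, 10)
4P: (8, 10) + (12, 2). λ = (2 - 10)/(12 - 8) ≡ 9/4 mod 17. 4⁻¹ ≡ 13 (mod 17) since 4·13 = 52 ≡ 1, so λ ≡ 15.
  x = λ² - 8 - 12 = 225 - 20 ≡ 1; y = λ·(8 - 1) - 10 ≡ 10. → (1, 10)
5P: (1, 10) + (12, 2). λ = (2 - 10)/(12 - 1) ≡ 9/11 mod 17. 11⁻¹ ≡ 14 (mod 17) since 11·14 = 154 ≡ 1, so λ ≡ 7.
  x = λ² - 1 - 12 = 49 - 13 ≡ 2; y = λ·(1 - 2) - 10 ≡ 0. → (2, 0)
6P: (2, 0) + (12, 2). λ = (2 - 0)/(12 - 2) ≡ 2/10 mod 17. 10⁻¹ ≡ 12 (mod 17), so λ ≡ 7.
  x = λ² - 2 - 12 = 49 - 14 ≡ 1; y = λ·(2 - 1) - 0 ≡ 7. → (1, 7)
7P: (1, 7) + (12, 2). λ = (2 - 7)/(12 - 1) ≡ 12/11 mod 17. 11⁻¹ ≡ 14 (mod 17), so λ ≡ 15.
  x = λ² - 1 - 12 = 225 - 13 ≡ 8; y = λ·(1 - 8) - 7 ≡ 7. → (8, 7)
8P: (8, 7) + (12, 2). λ = (2 - 7)/(12 - 8) ≡ 12/4 mod 17. 4⁻¹ ≡ 13 (mod 17), so λ ≡ 3.
  x = λ² - 8 - 12 = 9 - 20 ≡ 6; y = λ·(8 - 6) - 7 ≡ 16. → (6, 16)
9P: (6, 16) + (12, 2). λ = (2 - 16)/(12 - 6) ≡ 3/6 mod 17. 6⁻¹ ≡ 3 (mod 17) since 6·3 = 18 ≡ 1, so λ ≡ 9.
  x = λ² - 6 - 12 = 81 - 18 ≡ 12; y = λ·(6 - 12) - 16 ≡ 15. → (12, 15)
10P: (12, 15) + (12, 2): same x and y₁ ≡ -y₂, so the sum is ∞.
10P = ∞, so the order is 10.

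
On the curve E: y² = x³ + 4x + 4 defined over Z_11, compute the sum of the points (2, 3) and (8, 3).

(1, 8)

(2, 3) + (8, 3). λ = (3 - 3)/(8 - 2) ≡ 0/6 mod 11. 6⁻¹ ≡ 2 (mod 11), so λ ≡ 0.
  x = λ² - 2 - 8 = 0 - 10 ≡ 1; y = λ·(2 - 1) - 3 ≡ 8. → (1, 8)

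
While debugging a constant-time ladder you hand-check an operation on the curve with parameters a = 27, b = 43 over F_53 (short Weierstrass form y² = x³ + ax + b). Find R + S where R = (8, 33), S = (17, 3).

(8, 33) + (17, 3). λ = (3 - 33)/(17 - 8) ≡ 23/9 mod 53. 9⁻¹ ≡ 6 (mod 53), so λ ≡ 32.
  x = λ² - 8 - 17 = 1024 - 25 ≡ 45; y = λ·(8 - 45) - 33 ≡ 2. → (45, 2)

(45, 2)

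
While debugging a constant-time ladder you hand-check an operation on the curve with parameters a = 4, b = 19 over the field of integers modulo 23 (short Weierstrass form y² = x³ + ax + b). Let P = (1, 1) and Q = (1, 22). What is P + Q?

O

The two points share x = 1 and their y-coordinates satisfy 1 + 22 ≡ 0 (mod 23), so they are inverses. Their sum is O.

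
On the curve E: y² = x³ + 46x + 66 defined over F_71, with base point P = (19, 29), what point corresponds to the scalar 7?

(69, 45)

Double-and-add on 7 = (111)₂. Start with P = (19, 29) for the leading 1-bit.
double: tangent at (19, 29): λ = (3·19² + 46)/(2·29) ≡ 64/58. 58⁻¹ ≡ 60 (mod 71), so λ ≡ 64·60 ≡ 6.
  x = λ² - 19 - 19 = 36 - 38 ≡ 69; y = λ·(19 - 69) - 29 ≡ 26. → (69, 26)
add P: (69, 26) + (19, 29). λ = (29 - 26)/(19 - 69) ≡ 3/21 mod 71. 21⁻¹ ≡ 44 (mod 71), so λ ≡ 61.
  x = λ² - 69 - 19 = 3721 - 88 ≡ 12; y = λ·(69 - 12) - 26 ≡ 43. → (12, 43)
double: tangent at (12, 43): λ = (3·12² + 46)/(2·43) ≡ 52/15. 15⁻¹ ≡ 19 (mod 71), so λ ≡ 52·19 ≡ 65.
  x = λ² - 12 - 12 = 4225 - 24 ≡ 12; y = λ·(12 - 12) - 43 ≡ 28. → (12, 28)
add P: (12, 28) + (19, 29). λ = (29 - 28)/(19 - 12) ≡ 1/7 mod 71. 7⁻¹ ≡ 61 (mod 71), so λ ≡ 61.
  x = λ² - 12 - 19 = 3721 - 31 ≡ 69; y = λ·(12 - 69) - 28 ≡ 45. → (69, 45)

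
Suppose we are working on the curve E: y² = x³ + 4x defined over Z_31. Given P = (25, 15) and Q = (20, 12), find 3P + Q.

(4, 24)

First 3P:
Repeated addition: build up to 3P.
2P: tangent at (25, 15): λ = (3·25² + 4)/(2·15) ≡ 19/30. 30⁻¹ ≡ 30 (mod 31), so λ ≡ 19·30 ≡ 12.
  x = λ² - 25 - 25 = 144 - 50 ≡ 1; y = λ·(25 - 1) - 15 ≡ 25. → (1, 25)
3P: (1, 25) + (25, 15). λ = (15 - 25)/(25 - 1) ≡ 21/24 mod 31. 24⁻¹ ≡ 22 (mod 31), so λ ≡ 28.
  x = λ² - 1 - 25 = 784 - 26 ≡ 14; y = λ·(1 - 14) - 25 ≡ 14. → (14, 14)
3P = (14, 14).
Finally 3P + Q:
(14, 14) + (20, 12). λ = (12 - 14)/(20 - 14) ≡ 29/6 mod 31. 6⁻¹ ≡ 26 (mod 31) since 6·26 = 156 ≡ 1, so λ ≡ 10.
  x = λ² - 14 - 20 = 100 - 34 ≡ 4; y = λ·(14 - 4) - 14 ≡ 24. → (4, 24)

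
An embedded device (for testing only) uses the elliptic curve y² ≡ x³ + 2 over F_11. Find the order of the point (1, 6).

12

2P: tangent at (1, 6): λ = (3·1² + 0)/(2·6) ≡ 3/1. 1⁻¹ ≡ 1 (mod 11) since 1·1 = 1 ≡ 1, so λ ≡ 3·1 ≡ 3.
  x = λ² - 1 - 1 = 9 - 2 ≡ 7; y = λ·(1 - 7) - 6 ≡ 9. → (7, 9)
3P: (7, 9) + (1, 6). λ = (6 - 9)/(1 - 7) ≡ 8/5 mod 11. 5⁻¹ ≡ 9 (mod 11) since 5·9 = 45 ≡ 1, so λ ≡ 6.
  x = λ² - 7 - 1 = 36 - 8 ≡ 6; y = λ·(7 - 6) - 9 ≡ 8. → (6, 8)
4P: (6, 8) + (1, 6). λ = (6 - 8)/(1 - 6) ≡ 9/6 mod 11. 6⁻¹ ≡ 2 (mod 11) since 6·2 = 12 ≡ 1, so λ ≡ 7.
  x = λ² - 6 - 1 = 49 - 7 ≡ 9; y = λ·(6 - 9) - 8 ≡ 4. → (9, 4)
5P: (9, 4) + (1, 6). λ = (6 - 4)/(1 - 9) ≡ 2/3 mod 11. 3⁻¹ ≡ 4 (mod 11), so λ ≡ 8.
  x = λ² - 9 - 1 = 64 - 10 ≡ 10; y = λ·(9 - 10) - 4 ≡ 10. → (10, 10)
6P: (10, 10) + (1, 6). λ = (6 - 10)/(1 - 10) ≡ 7/2 mod 11. 2⁻¹ ≡ 6 (mod 11), so λ ≡ 9.
  x = λ² - 10 - 1 = 81 - 11 ≡ 4; y = λ·(10 - 4) - 10 ≡ 0. → (4, 0)
7P: (4, 0) + (1, 6). λ = (6 - 0)/(1 - 4) ≡ 6/8 mod 11. 8⁻¹ ≡ 7 (mod 11) since 8·7 = 56 ≡ 1, so λ ≡ 9.
  x = λ² - 4 - 1 = 81 - 5 ≡ 10; y = λ·(4 - 10) - 0 ≡ 1. → (10, 1)
8P: (10, 1) + (1, 6). λ = (6 - 1)/(1 - 10) ≡ 5/2 mod 11. 2⁻¹ ≡ 6 (mod 11), so λ ≡ 8.
  x = λ² - 10 - 1 = 64 - 11 ≡ 9; y = λ·(10 - 9) - 1 ≡ 7. → (9, 7)
9P: (9, 7) + (1, 6). λ = (6 - 7)/(1 - 9) ≡ 10/3 mod 11. 3⁻¹ ≡ 4 (mod 11) since 3·4 = 12 ≡ 1, so λ ≡ 7.
  x = λ² - 9 - 1 = 49 - 10 ≡ 6; y = λ·(9 - 6) - 7 ≡ 3. → (6, 3)
10P: (6, 3) + (1, 6). λ = (6 - 3)/(1 - 6) ≡ 3/6 mod 11. 6⁻¹ ≡ 2 (mod 11), so λ ≡ 6.
  x = λ² - 6 - 1 = 36 - 7 ≡ 7; y = λ·(6 - 7) - 3 ≡ 2. → (7, 2)
11P: (7, 2) + (1, 6). λ = (6 - 2)/(1 - 7) ≡ 4/5 mod 11. 5⁻¹ ≡ 9 (mod 11), so λ ≡ 3.
  x = λ² - 7 - 1 = 9 - 8 ≡ 1; y = λ·(7 - 1) - 2 ≡ 5. → (1, 5)
12P: (1, 5) + (1, 6): same x and y₁ ≡ -y₂, so the sum is O.
12P = O, so the order is 12.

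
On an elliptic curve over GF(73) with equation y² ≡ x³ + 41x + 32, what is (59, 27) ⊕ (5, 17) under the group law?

(59, 27) + (5, 17). λ = (17 - 27)/(5 - 59) ≡ 63/19 mod 73. 19⁻¹ ≡ 50 (mod 73), so λ ≡ 11.
  x = λ² - 59 - 5 = 121 - 64 ≡ 57; y = λ·(59 - 57) - 27 ≡ 68. → (57, 68)

(57, 68)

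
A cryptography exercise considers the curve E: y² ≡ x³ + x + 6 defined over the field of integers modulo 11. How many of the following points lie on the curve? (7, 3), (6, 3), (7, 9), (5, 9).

(7, 3): 3² ≡ 9, rhs ≡ 4 → off.
(6, 3): 3² ≡ 9, rhs ≡ 8 → off.
(7, 9): 9² ≡ 4, rhs ≡ 4 → on.
(5, 9): 9² ≡ 4, rhs ≡ 4 → on.

2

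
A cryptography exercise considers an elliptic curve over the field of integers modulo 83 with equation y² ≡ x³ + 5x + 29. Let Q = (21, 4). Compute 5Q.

(58, 7)

Double-and-add on 5 = (101)₂. Start with Q = (21, 4) for the leading 1-bit.
double: tangent at (21, 4): λ = (3·21² + 5)/(2·4) ≡ 0/8. 8⁻¹ ≡ 52 (mod 83) since 8·52 = 416 ≡ 1, so λ ≡ 0·52 ≡ 0.
  x = λ² - 21 - 21 = 0 - 42 ≡ 41; y = λ·(21 - 41) - 4 ≡ 79. → (41, 79)
double: tangent at (41, 79): λ = (3·41² + 5)/(2·79) ≡ 68/75. 75⁻¹ ≡ 31 (mod 83) since 75·31 = 2325 ≡ 1, so λ ≡ 68·31 ≡ 33.
  x = λ² - 41 - 41 = 1089 - 82 ≡ 11; y = λ·(41 - 11) - 79 ≡ 81. → (11, 81)
add Q: (11, 81) + (21, 4). λ = (4 - 81)/(21 - 11) ≡ 6/10 mod 83. 10⁻¹ ≡ 25 (mod 83) since 10·25 = 250 ≡ 1, so λ ≡ 67.
  x = λ² - 11 - 21 = 4489 - 32 ≡ 58; y = λ·(11 - 58) - 81 ≡ 7. → (58, 7)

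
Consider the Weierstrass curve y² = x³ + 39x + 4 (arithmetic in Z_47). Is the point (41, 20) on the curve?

yes

y² = 20² ≡ 24; x³ + 39x + 4 = 70524 ≡ 24 (mod 47). 24 = 24.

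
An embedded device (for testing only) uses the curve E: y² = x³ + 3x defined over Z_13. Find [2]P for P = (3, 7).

tangent at (3, 7): λ = (3·3² + 3)/(2·7) ≡ 4/1. 1⁻¹ ≡ 1 (mod 13) since 1·1 = 1 ≡ 1, so λ ≡ 4·1 ≡ 4.
  x = λ² - 3 - 3 = 16 - 6 ≡ 10; y = λ·(3 - 10) - 7 ≡ 4. → (10, 4)

(10, 4)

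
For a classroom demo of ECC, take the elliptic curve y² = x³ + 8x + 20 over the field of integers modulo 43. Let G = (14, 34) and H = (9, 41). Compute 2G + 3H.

(5, 23)

First 2G:
Repeated addition: build up to 2G.
2G: tangent at (14, 34): λ = (3·14² + 8)/(2·34) ≡ 37/25. 25⁻¹ ≡ 31 (mod 43), so λ ≡ 37·31 ≡ 29.
  x = λ² - 14 - 14 = 841 - 28 ≡ 39; y = λ·(14 - 39) - 34 ≡ 15. → (39, 15)
2G = (39, 15).
Next 3H:
Repeated addition: build up to 3H.
2H: tangent at (9, 41): λ = (3·9² + 8)/(2·41) ≡ 36/39. 39⁻¹ ≡ 32 (mod 43), so λ ≡ 36·32 ≡ 34.
  x = λ² - 9 - 9 = 1156 - 18 ≡ 20; y = λ·(9 - 20) - 41 ≡ 15. → (20, 15)
3H: (20, 15) + (9, 41). λ = (41 - 15)/(9 - 20) ≡ 26/32 mod 43. 32⁻¹ ≡ 39 (mod 43), so λ ≡ 25.
  x = λ² - 20 - 9 = 625 - 29 ≡ 37; y = λ·(20 - 37) - 15 ≡ 33. → (37, 33)
3H = (37, 33).
Finally 2G + 3H:
(39, 15) + (37, 33). λ = (33 - 15)/(37 - 39) ≡ 18/41 mod 43. 41⁻¹ ≡ 21 (mod 43) since 41·21 = 861 ≡ 1, so λ ≡ 34.
  x = λ² - 39 - 37 = 1156 - 76 ≡ 5; y = λ·(39 - 5) - 15 ≡ 23. → (5, 23)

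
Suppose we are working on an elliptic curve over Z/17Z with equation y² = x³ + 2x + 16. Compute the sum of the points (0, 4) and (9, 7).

(10, 4)

(0, 4) + (9, 7). λ = (7 - 4)/(9 - 0) ≡ 3/9 mod 17. 9⁻¹ ≡ 2 (mod 17) since 9·2 = 18 ≡ 1, so λ ≡ 6.
  x = λ² - 0 - 9 = 36 - 9 ≡ 10; y = λ·(0 - 10) - 4 ≡ 4. → (10, 4)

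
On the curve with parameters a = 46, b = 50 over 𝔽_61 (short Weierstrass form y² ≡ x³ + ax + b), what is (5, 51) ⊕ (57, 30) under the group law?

(18, 0)

(5, 51) + (57, 30). λ = (30 - 51)/(57 - 5) ≡ 40/52 mod 61. 52⁻¹ ≡ 27 (mod 61), so λ ≡ 43.
  x = λ² - 5 - 57 = 1849 - 62 ≡ 18; y = λ·(5 - 18) - 51 ≡ 0. → (18, 0)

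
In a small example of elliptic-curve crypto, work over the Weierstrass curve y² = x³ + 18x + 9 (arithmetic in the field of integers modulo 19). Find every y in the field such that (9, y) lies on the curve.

x³ + 18x + 9 = 900 ≡ 7 (mod 19).
Square roots of 7 mod 19: 8 and 11 (since 8² = 64 ≡ 7).

8, 11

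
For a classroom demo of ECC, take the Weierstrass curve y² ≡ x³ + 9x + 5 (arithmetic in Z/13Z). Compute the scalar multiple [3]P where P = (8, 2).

Repeated addition: build up to 3P.
2P: tangent at (8, 2): λ = (3·8² + 9)/(2·2) ≡ 6/4. 4⁻¹ ≡ 10 (mod 13) since 4·10 = 40 ≡ 1, so λ ≡ 6·10 ≡ 8.
  x = λ² - 8 - 8 = 64 - 16 ≡ 9; y = λ·(8 - 9) - 2 ≡ 3. → (9, 3)
3P: (9, 3) + (8, 2). λ = (2 - 3)/(8 - 9) ≡ 12/12 mod 13. 12⁻¹ ≡ 12 (mod 13) since 12·12 = 144 ≡ 1, so λ ≡ 1.
  x = λ² - 9 - 8 = 1 - 17 ≡ 10; y = λ·(9 - 10) - 3 ≡ 9. → (10, 9)

(10, 9)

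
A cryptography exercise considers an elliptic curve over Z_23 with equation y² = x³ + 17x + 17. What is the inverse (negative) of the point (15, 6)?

(15, 17)

-(15, 6) = (15, -6 mod 23) = (15, 17).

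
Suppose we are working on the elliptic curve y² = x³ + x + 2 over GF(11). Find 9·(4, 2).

(4, 2)

Write G = (4, 2).
Repeated addition: build up to 9G.
2G: tangent at (4, 2): λ = (3·4² + 1)/(2·2) ≡ 5/4. 4⁻¹ ≡ 3 (mod 11) since 4·3 = 12 ≡ 1, so λ ≡ 5·3 ≡ 4.
  x = λ² - 4 - 4 = 16 - 8 ≡ 8; y = λ·(4 - 8) - 2 ≡ 4. → (8, 4)
3G: (8, 4) + (4, 2). λ = (2 - 4)/(4 - 8) ≡ 9/7 mod 11. 7⁻¹ ≡ 8 (mod 11), so λ ≡ 6.
  x = λ² - 8 - 4 = 36 - 12 ≡ 2; y = λ·(8 - 2) - 4 ≡ 10. → (2, 10)
4G: (2, 10) + (4, 2). λ = (2 - 10)/(4 - 2) ≡ 3/2 mod 11. 2⁻¹ ≡ 6 (mod 11) since 2·6 = 12 ≡ 1, so λ ≡ 7.
  x = λ² - 2 - 4 = 49 - 6 ≡ 10; y = λ·(2 - 10) - 10 ≡ 0. → (10, 0)
5G: (10, 0) + (4, 2). λ = (2 - 0)/(4 - 10) ≡ 2/5 mod 11. 5⁻¹ ≡ 9 (mod 11) since 5·9 = 45 ≡ 1, so λ ≡ 7.
  x = λ² - 10 - 4 = 49 - 14 ≡ 2; y = λ·(10 - 2) - 0 ≡ 1. → (2, 1)
6G: (2, 1) + (4, 2). λ = (2 - 1)/(4 - 2) ≡ 1/2 mod 11. 2⁻¹ ≡ 6 (mod 11) since 2·6 = 12 ≡ 1, so λ ≡ 6.
  x = λ² - 2 - 4 = 36 - 6 ≡ 8; y = λ·(2 - 8) - 1 ≡ 7. → (8, 7)
7G: (8, 7) + (4, 2). λ = (2 - 7)/(4 - 8) ≡ 6/7 mod 11. 7⁻¹ ≡ 8 (mod 11), so λ ≡ 4.
  x = λ² - 8 - 4 = 16 - 12 ≡ 4; y = λ·(8 - 4) - 7 ≡ 9. → (4, 9)
8G: (4, 9) + (4, 2): same x and y₁ ≡ -y₂, so the sum is the point at infinity.
9G: the point at infinity + (4, 2) = (4, 2) (identity).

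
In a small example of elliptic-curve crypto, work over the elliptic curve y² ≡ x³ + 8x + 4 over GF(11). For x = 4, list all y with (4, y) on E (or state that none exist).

x³ + 8x + 4 = 100 ≡ 1 (mod 11).
Square roots of 1 mod 11: 1 and 10 (since 1² = 1 ≡ 1).

1, 10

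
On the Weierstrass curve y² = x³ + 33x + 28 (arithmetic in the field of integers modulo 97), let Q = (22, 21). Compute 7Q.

(57, 38)

Repeated addition: build up to 7Q.
2Q: tangent at (22, 21): λ = (3·22² + 33)/(2·21) ≡ 30/42. 42⁻¹ ≡ 67 (mod 97) since 42·67 = 2814 ≡ 1, so λ ≡ 30·67 ≡ 70.
  x = λ² - 22 - 22 = 4900 - 44 ≡ 6; y = λ·(22 - 6) - 21 ≡ 32. → (6, 32)
3Q: (6, 32) + (22, 21). λ = (21 - 32)/(22 - 6) ≡ 86/16 mod 97. 16⁻¹ ≡ 91 (mod 97) since 16·91 = 1456 ≡ 1, so λ ≡ 66.
  x = λ² - 6 - 22 = 4356 - 28 ≡ 60; y = λ·(6 - 60) - 32 ≡ 90. → (60, 90)
4Q: (60, 90) + (22, 21). λ = (21 - 90)/(22 - 60) ≡ 28/59 mod 97. 59⁻¹ ≡ 74 (mod 97), so λ ≡ 35.
  x = λ² - 60 - 22 = 1225 - 82 ≡ 76; y = λ·(60 - 76) - 90 ≡ 29. → (76, 29)
5Q: (76, 29) + (22, 21). λ = (21 - 29)/(22 - 76) ≡ 89/43 mod 97. 43⁻¹ ≡ 88 (mod 97), so λ ≡ 72.
  x = λ² - 76 - 22 = 5184 - 98 ≡ 42; y = λ·(76 - 42) - 29 ≡ 91. → (42, 91)
6Q: (42, 91) + (22, 21). λ = (21 - 91)/(22 - 42) ≡ 27/77 mod 97. 77⁻¹ ≡ 63 (mod 97) since 77·63 = 4851 ≡ 1, so λ ≡ 52.
  x = λ² - 42 - 22 = 2704 - 64 ≡ 21; y = λ·(42 - 21) - 91 ≡ 31. → (21, 31)
7Q: (21, 31) + (22, 21). λ = (21 - 31)/(22 - 21) ≡ 87/1 mod 97. 1⁻¹ ≡ 1 (mod 97) since 1·1 = 1 ≡ 1, so λ ≡ 87.
  x = λ² - 21 - 22 = 7569 - 43 ≡ 57; y = λ·(21 - 57) - 31 ≡ 38. → (57, 38)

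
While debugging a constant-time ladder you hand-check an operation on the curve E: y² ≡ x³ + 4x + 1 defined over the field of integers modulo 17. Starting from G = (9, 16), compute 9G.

Double-and-add on 9 = (1001)₂. Start with G = (9, 16) for the leading 1-bit.
double: tangent at (9, 16): λ = (3·9² + 4)/(2·16) ≡ 9/15. 15⁻¹ ≡ 8 (mod 17), so λ ≡ 9·8 ≡ 4.
  x = λ² - 9 - 9 = 16 - 18 ≡ 15; y = λ·(9 - 15) - 16 ≡ 11. → (15, 11)
double: tangent at (15, 11): λ = (3·15² + 4)/(2·11) ≡ 16/5. 5⁻¹ ≡ 7 (mod 17) since 5·7 = 35 ≡ 1, so λ ≡ 16·7 ≡ 10.
  x = λ² - 15 - 15 = 100 - 30 ≡ 2; y = λ·(15 - 2) - 11 ≡ 0. → (2, 0)
double: (2, 0) + (2, 0): same x and y₁ ≡ -y₂, so the sum is O.
add G: O + (9, 16) = (9, 16) (identity).

(9, 16)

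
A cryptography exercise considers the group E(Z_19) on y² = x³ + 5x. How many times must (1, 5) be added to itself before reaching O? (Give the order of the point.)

10

2P: tangent at (1, 5): λ = (3·1² + 5)/(2·5) ≡ 8/10. 10⁻¹ ≡ 2 (mod 19) since 10·2 = 20 ≡ 1, so λ ≡ 8·2 ≡ 16.
  x = λ² - 1 - 1 = 256 - 2 ≡ 7; y = λ·(1 - 7) - 5 ≡ 13. → (7, 13)
3P: (7, 13) + (1, 5). λ = (5 - 13)/(1 - 7) ≡ 11/13 mod 19. 13⁻¹ ≡ 3 (mod 19), so λ ≡ 14.
  x = λ² - 7 - 1 = 196 - 8 ≡ 17; y = λ·(7 - 17) - 13 ≡ 18. → (17, 18)
4P: (17, 18) + (1, 5). λ = (5 - 18)/(1 - 17) ≡ 6/3 mod 19. 3⁻¹ ≡ 13 (mod 19) since 3·13 = 39 ≡ 1, so λ ≡ 2.
  x = λ² - 17 - 1 = 4 - 18 ≡ 5; y = λ·(17 - 5) - 18 ≡ 6. → (5, 6)
5P: (5, 6) + (1, 5). λ = (5 - 6)/(1 - 5) ≡ 18/15 mod 19. 15⁻¹ ≡ 14 (mod 19), so λ ≡ 5.
  x = λ² - 5 - 1 = 25 - 6 ≡ 0; y = λ·(5 - 0) - 6 ≡ 0. → (0, 0)
6P: (0, 0) + (1, 5). λ = (5 - 0)/(1 - 0) ≡ 5/1 mod 19. 1⁻¹ ≡ 1 (mod 19), so λ ≡ 5.
  x = λ² - 0 - 1 = 25 - 1 ≡ 5; y = λ·(0 - 5) - 0 ≡ 13. → (5, 13)
7P: (5, 13) + (1, 5). λ = (5 - 13)/(1 - 5) ≡ 11/15 mod 19. 15⁻¹ ≡ 14 (mod 19) since 15·14 = 210 ≡ 1, so λ ≡ 2.
  x = λ² - 5 - 1 = 4 - 6 ≡ 17; y = λ·(5 - 17) - 13 ≡ 1. → (17, 1)
8P: (17, 1) + (1, 5). λ = (5 - 1)/(1 - 17) ≡ 4/3 mod 19. 3⁻¹ ≡ 13 (mod 19) since 3·13 = 39 ≡ 1, so λ ≡ 14.
  x = λ² - 17 - 1 = 196 - 18 ≡ 7; y = λ·(17 - 7) - 1 ≡ 6. → (7, 6)
9P: (7, 6) + (1, 5). λ = (5 - 6)/(1 - 7) ≡ 18/13 mod 19. 13⁻¹ ≡ 3 (mod 19) since 13·3 = 39 ≡ 1, so λ ≡ 16.
  x = λ² - 7 - 1 = 256 - 8 ≡ 1; y = λ·(7 - 1) - 6 ≡ 14. → (1, 14)
10P: (1, 14) + (1, 5): same x and y₁ ≡ -y₂, so the sum is O.
10P = O, so the order is 10.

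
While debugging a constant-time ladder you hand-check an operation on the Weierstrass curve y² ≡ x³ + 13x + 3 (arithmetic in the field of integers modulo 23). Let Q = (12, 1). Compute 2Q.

(15, 10)

tangent at (12, 1): λ = (3·12² + 13)/(2·1) ≡ 8/2. 2⁻¹ ≡ 12 (mod 23), so λ ≡ 8·12 ≡ 4.
  x = λ² - 12 - 12 = 16 - 24 ≡ 15; y = λ·(12 - 15) - 1 ≡ 10. → (15, 10)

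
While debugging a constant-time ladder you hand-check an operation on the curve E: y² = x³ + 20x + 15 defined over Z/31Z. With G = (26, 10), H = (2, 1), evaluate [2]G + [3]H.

First 2G:
Repeated addition: build up to 2G.
2G: tangent at (26, 10): λ = (3·26² + 20)/(2·10) ≡ 2/20. 20⁻¹ ≡ 14 (mod 31) since 20·14 = 280 ≡ 1, so λ ≡ 2·14 ≡ 28.
  x = λ² - 26 - 26 = 784 - 52 ≡ 19; y = λ·(26 - 19) - 10 ≡ 0. → (19, 0)
2G = (19, 0).
Next 3H:
Repeated addition: build up to 3H.
2H: tangent at (2, 1): λ = (3·2² + 20)/(2·1) ≡ 1/2. 2⁻¹ ≡ 16 (mod 31), so λ ≡ 1·16 ≡ 16.
  x = λ² - 2 - 2 = 256 - 4 ≡ 4; y = λ·(2 - 4) - 1 ≡ 29. → (4, 29)
3H: (4, 29) + (2, 1). λ = (1 - 29)/(2 - 4) ≡ 3/29 mod 31. 29⁻¹ ≡ 15 (mod 31), so λ ≡ 14.
  x = λ² - 4 - 2 = 196 - 6 ≡ 4; y = λ·(4 - 4) - 29 ≡ 2. → (4, 2)
3H = (4, 2).
Finally 2G + 3H:
(19, 0) + (4, 2). λ = (2 - 0)/(4 - 19) ≡ 2/16 mod 31. 16⁻¹ ≡ 2 (mod 31) since 16·2 = 32 ≡ 1, so λ ≡ 4.
  x = λ² - 19 - 4 = 16 - 23 ≡ 24; y = λ·(19 - 24) - 0 ≡ 11. → (24, 11)

(24, 11)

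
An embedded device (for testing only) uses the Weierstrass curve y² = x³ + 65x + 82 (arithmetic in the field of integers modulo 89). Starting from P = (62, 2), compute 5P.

(27, 58)

Double-and-add on 5 = (101)₂. Start with P = (62, 2) for the leading 1-bit.
double: tangent at (62, 2): λ = (3·62² + 65)/(2·2) ≡ 27/4. 4⁻¹ ≡ 67 (mod 89), so λ ≡ 27·67 ≡ 29.
  x = λ² - 62 - 62 = 841 - 124 ≡ 5; y = λ·(62 - 5) - 2 ≡ 49. → (5, 49)
double: tangent at (5, 49): λ = (3·5² + 65)/(2·49) ≡ 51/9. 9⁻¹ ≡ 10 (mod 89), so λ ≡ 51·10 ≡ 65.
  x = λ² - 5 - 5 = 4225 - 10 ≡ 32; y = λ·(5 - 32) - 49 ≡ 65. → (32, 65)
add P: (32, 65) + (62, 2). λ = (2 - 65)/(62 - 32) ≡ 26/30 mod 89. 30⁻¹ ≡ 3 (mod 89), so λ ≡ 78.
  x = λ² - 32 - 62 = 6084 - 94 ≡ 27; y = λ·(32 - 27) - 65 ≡ 58. → (27, 58)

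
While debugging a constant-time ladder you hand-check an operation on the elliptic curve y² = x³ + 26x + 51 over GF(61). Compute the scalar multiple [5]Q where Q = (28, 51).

Repeated addition: build up to 5Q.
2Q: tangent at (28, 51): λ = (3·28² + 26)/(2·51) ≡ 60/41. 41⁻¹ ≡ 3 (mod 61), so λ ≡ 60·3 ≡ 58.
  x = λ² - 28 - 28 = 3364 - 56 ≡ 14; y = λ·(28 - 14) - 51 ≡ 29. → (14, 29)
3Q: (14, 29) + (28, 51). λ = (51 - 29)/(28 - 14) ≡ 22/14 mod 61. 14⁻¹ ≡ 48 (mod 61), so λ ≡ 19.
  x = λ² - 14 - 28 = 361 - 42 ≡ 14; y = λ·(14 - 14) - 29 ≡ 32. → (14, 32)
4Q: (14, 32) + (28, 51). λ = (51 - 32)/(28 - 14) ≡ 19/14 mod 61. 14⁻¹ ≡ 48 (mod 61), so λ ≡ 58.
  x = λ² - 14 - 28 = 3364 - 42 ≡ 28; y = λ·(14 - 28) - 32 ≡ 10. → (28, 10)
5Q: (28, 10) + (28, 51): same x and y₁ ≡ -y₂, so the sum is O.

O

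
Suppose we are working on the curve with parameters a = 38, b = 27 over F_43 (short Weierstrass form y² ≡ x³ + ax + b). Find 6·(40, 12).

Write Q = (40, 12).
Double-and-add on 6 = (110)₂. Start with Q = (40, 12) for the leading 1-bit.
double: tangent at (40, 12): λ = (3·40² + 38)/(2·12) ≡ 22/24. 24⁻¹ ≡ 9 (mod 43) since 24·9 = 216 ≡ 1, so λ ≡ 22·9 ≡ 26.
  x = λ² - 40 - 40 = 676 - 80 ≡ 37; y = λ·(40 - 37) - 12 ≡ 23. → (37, 23)
add Q: (37, 23) + (40, 12). λ = (12 - 23)/(40 - 37) ≡ 32/3 mod 43. 3⁻¹ ≡ 29 (mod 43), so λ ≡ 25.
  x = λ² - 37 - 40 = 625 - 77 ≡ 32; y = λ·(37 - 32) - 23 ≡ 16. → (32, 16)
double: tangent at (32, 16): λ = (3·32² + 38)/(2·16) ≡ 14/32. 32⁻¹ ≡ 39 (mod 43), so λ ≡ 14·39 ≡ 30.
  x = λ² - 32 - 32 = 900 - 64 ≡ 19; y = λ·(32 - 19) - 16 ≡ 30. → (19, 30)

(19, 30)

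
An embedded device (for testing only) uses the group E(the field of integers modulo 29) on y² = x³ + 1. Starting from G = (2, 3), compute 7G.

Repeated addition: build up to 7G.
2G: tangent at (2, 3): λ = (3·2² + 0)/(2·3) ≡ 12/6. 6⁻¹ ≡ 5 (mod 29), so λ ≡ 12·5 ≡ 2.
  x = λ² - 2 - 2 = 4 - 4 ≡ 0; y = λ·(2 - 0) - 3 ≡ 1. → (0, 1)
3G: (0, 1) + (2, 3). λ = (3 - 1)/(2 - 0) ≡ 2/2 mod 29. 2⁻¹ ≡ 15 (mod 29) since 2·15 = 30 ≡ 1, so λ ≡ 1.
  x = λ² - 0 - 2 = 1 - 2 ≡ 28; y = λ·(0 - 28) - 1 ≡ 0. → (28, 0)
4G: (28, 0) + (2, 3). λ = (3 - 0)/(2 - 28) ≡ 3/3 mod 29. 3⁻¹ ≡ 10 (mod 29), so λ ≡ 1.
  x = λ² - 28 - 2 = 1 - 30 ≡ 0; y = λ·(28 - 0) - 0 ≡ 28. → (0, 28)
5G: (0, 28) + (2, 3). λ = (3 - 28)/(2 - 0) ≡ 4/2 mod 29. 2⁻¹ ≡ 15 (mod 29), so λ ≡ 2.
  x = λ² - 0 - 2 = 4 - 2 ≡ 2; y = λ·(0 - 2) - 28 ≡ 26. → (2, 26)
6G: (2, 26) + (2, 3): same x and y₁ ≡ -y₂, so the sum is O.
7G: O + (2, 3) = (2, 3) (identity).

(2, 3)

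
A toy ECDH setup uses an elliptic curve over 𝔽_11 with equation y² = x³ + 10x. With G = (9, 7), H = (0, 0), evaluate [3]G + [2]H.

First 3G:
Repeated addition: build up to 3G.
2G: tangent at (9, 7): λ = (3·9² + 10)/(2·7) ≡ 0/3. 3⁻¹ ≡ 4 (mod 11), so λ ≡ 0·4 ≡ 0.
  x = λ² - 9 - 9 = 0 - 18 ≡ 4; y = λ·(9 - 4) - 7 ≡ 4. → (4, 4)
3G: (4, 4) + (9, 7). λ = (7 - 4)/(9 - 4) ≡ 3/5 mod 11. 5⁻¹ ≡ 9 (mod 11), so λ ≡ 5.
  x = λ² - 4 - 9 = 25 - 13 ≡ 1; y = λ·(4 - 1) - 4 ≡ 0. → (1, 0)
3G = (1, 0).
Next 2H:
Repeated addition: build up to 2H.
2H: (0, 0) + (0, 0): same x and y₁ ≡ -y₂, so the sum is O.
2H = O.
Finally 3G + 2H:
(1, 0) + O = (1, 0) (identity).

(1, 0)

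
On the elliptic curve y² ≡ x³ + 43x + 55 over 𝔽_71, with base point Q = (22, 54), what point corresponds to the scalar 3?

(26, 54)

Repeated addition: build up to 3Q.
2Q: tangent at (22, 54): λ = (3·22² + 43)/(2·54) ≡ 4/37. 37⁻¹ ≡ 48 (mod 71) since 37·48 = 1776 ≡ 1, so λ ≡ 4·48 ≡ 50.
  x = λ² - 22 - 22 = 2500 - 44 ≡ 42; y = λ·(22 - 42) - 54 ≡ 11. → (42, 11)
3Q: (42, 11) + (22, 54). λ = (54 - 11)/(22 - 42) ≡ 43/51 mod 71. 51⁻¹ ≡ 39 (mod 71) since 51·39 = 1989 ≡ 1, so λ ≡ 44.
  x = λ² - 42 - 22 = 1936 - 64 ≡ 26; y = λ·(42 - 26) - 11 ≡ 54. → (26, 54)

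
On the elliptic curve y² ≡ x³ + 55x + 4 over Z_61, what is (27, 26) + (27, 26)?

(3, 14)

tangent at (27, 26): λ = (3·27² + 55)/(2·26) ≡ 46/52. 52⁻¹ ≡ 27 (mod 61), so λ ≡ 46·27 ≡ 22.
  x = λ² - 27 - 27 = 484 - 54 ≡ 3; y = λ·(27 - 3) - 26 ≡ 14. → (3, 14)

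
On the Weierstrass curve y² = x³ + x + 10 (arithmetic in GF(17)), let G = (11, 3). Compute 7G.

(11, 3)

Double-and-add on 7 = (111)₂. Start with G = (11, 3) for the leading 1-bit.
double: tangent at (11, 3): λ = (3·11² + 1)/(2·3) ≡ 7/6. 6⁻¹ ≡ 3 (mod 17), so λ ≡ 7·3 ≡ 4.
  x = λ² - 11 - 11 = 16 - 22 ≡ 11; y = λ·(11 - 11) - 3 ≡ 14. → (11, 14)
add G: (11, 14) + (11, 3): same x and y₁ ≡ -y₂, so the sum is O.
double: O + O = O (identity).
add G: O + (11, 3) = (11, 3) (identity).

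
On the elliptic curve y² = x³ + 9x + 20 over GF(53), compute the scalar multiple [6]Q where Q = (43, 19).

Repeated addition: build up to 6Q.
2Q: tangent at (43, 19): λ = (3·43² + 9)/(2·19) ≡ 44/38. 38⁻¹ ≡ 7 (mod 53), so λ ≡ 44·7 ≡ 43.
  x = λ² - 43 - 43 = 1849 - 86 ≡ 14; y = λ·(43 - 14) - 19 ≡ 9. → (14, 9)
3Q: (14, 9) + (43, 19). λ = (19 - 9)/(43 - 14) ≡ 10/29 mod 53. 29⁻¹ ≡ 11 (mod 53) since 29·11 = 319 ≡ 1, so λ ≡ 4.
  x = λ² - 14 - 43 = 16 - 57 ≡ 12; y = λ·(14 - 12) - 9 ≡ 52. → (12, 52)
4Q: (12, 52) + (43, 19). λ = (19 - 52)/(43 - 12) ≡ 20/31 mod 53. 31⁻¹ ≡ 12 (mod 53), so λ ≡ 28.
  x = λ² - 12 - 43 = 784 - 55 ≡ 40; y = λ·(12 - 40) - 52 ≡ 12. → (40, 12)
5Q: (40, 12) + (43, 19). λ = (19 - 12)/(43 - 40) ≡ 7/3 mod 53. 3⁻¹ ≡ 18 (mod 53) since 3·18 = 54 ≡ 1, so λ ≡ 20.
  x = λ² - 40 - 43 = 400 - 83 ≡ 52; y = λ·(40 - 52) - 12 ≡ 13. → (52, 13)
6Q: (52, 13) + (43, 19). λ = (19 - 13)/(43 - 52) ≡ 6/44 mod 53. 44⁻¹ ≡ 47 (mod 53) since 44·47 = 2068 ≡ 1, so λ ≡ 17.
  x = λ² - 52 - 43 = 289 - 95 ≡ 35; y = λ·(52 - 35) - 13 ≡ 11. → (35, 11)

(35, 11)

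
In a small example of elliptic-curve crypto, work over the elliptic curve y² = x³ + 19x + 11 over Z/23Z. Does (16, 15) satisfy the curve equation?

yes

y² = 15² ≡ 18; x³ + 19x + 11 = 4411 ≡ 18 (mod 23). 18 = 18.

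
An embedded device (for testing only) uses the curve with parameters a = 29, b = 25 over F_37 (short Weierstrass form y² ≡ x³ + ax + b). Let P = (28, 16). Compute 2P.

(7, 33)

tangent at (28, 16): λ = (3·28² + 29)/(2·16) ≡ 13/32. 32⁻¹ ≡ 22 (mod 37), so λ ≡ 13·22 ≡ 27.
  x = λ² - 28 - 28 = 729 - 56 ≡ 7; y = λ·(28 - 7) - 16 ≡ 33. → (7, 33)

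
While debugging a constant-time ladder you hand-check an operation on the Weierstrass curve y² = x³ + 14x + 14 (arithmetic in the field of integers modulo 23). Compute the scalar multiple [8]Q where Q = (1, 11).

Repeated addition: build up to 8Q.
2Q: tangent at (1, 11): λ = (3·1² + 14)/(2·11) ≡ 17/22. 22⁻¹ ≡ 22 (mod 23) since 22·22 = 484 ≡ 1, so λ ≡ 17·22 ≡ 6.
  x = λ² - 1 - 1 = 36 - 2 ≡ 11; y = λ·(1 - 11) - 11 ≡ 21. → (11, 21)
3Q: (11, 21) + (1, 11). λ = (11 - 21)/(1 - 11) ≡ 13/13 mod 23. 13⁻¹ ≡ 16 (mod 23) since 13·16 = 208 ≡ 1, so λ ≡ 1.
  x = λ² - 11 - 1 = 1 - 12 ≡ 12; y = λ·(11 - 12) - 21 ≡ 1. → (12, 1)
4Q: (12, 1) + (1, 11). λ = (11 - 1)/(1 - 12) ≡ 10/12 mod 23. 12⁻¹ ≡ 2 (mod 23), so λ ≡ 20.
  x = λ² - 12 - 1 = 400 - 13 ≡ 19; y = λ·(12 - 19) - 1 ≡ 20. → (19, 20)
5Q: (19, 20) + (1, 11). λ = (11 - 20)/(1 - 19) ≡ 14/5 mod 23. 5⁻¹ ≡ 14 (mod 23), so λ ≡ 12.
  x = λ² - 19 - 1 = 144 - 20 ≡ 9; y = λ·(19 - 9) - 20 ≡ 8. → (9, 8)
6Q: (9, 8) + (1, 11). λ = (11 - 8)/(1 - 9) ≡ 3/15 mod 23. 15⁻¹ ≡ 20 (mod 23), so λ ≡ 14.
  x = λ² - 9 - 1 = 196 - 10 ≡ 2; y = λ·(9 - 2) - 8 ≡ 21. → (2, 21)
7Q: (2, 21) + (1, 11). λ = (11 - 21)/(1 - 2) ≡ 13/22 mod 23. 22⁻¹ ≡ 22 (mod 23) since 22·22 = 484 ≡ 1, so λ ≡ 10.
  x = λ² - 2 - 1 = 100 - 3 ≡ 5; y = λ·(2 - 5) - 21 ≡ 18. → (5, 18)
8Q: (5, 18) + (1, 11). λ = (11 - 18)/(1 - 5) ≡ 16/19 mod 23. 19⁻¹ ≡ 17 (mod 23) since 19·17 = 323 ≡ 1, so λ ≡ 19.
  x = λ² - 5 - 1 = 361 - 6 ≡ 10; y = λ·(5 - 10) - 18 ≡ 2. → (10, 2)

(10, 2)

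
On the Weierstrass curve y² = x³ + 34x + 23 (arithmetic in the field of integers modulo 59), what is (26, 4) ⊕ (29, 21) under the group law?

(23, 13)

(26, 4) + (29, 21). λ = (21 - 4)/(29 - 26) ≡ 17/3 mod 59. 3⁻¹ ≡ 20 (mod 59) since 3·20 = 60 ≡ 1, so λ ≡ 45.
  x = λ² - 26 - 29 = 2025 - 55 ≡ 23; y = λ·(26 - 23) - 4 ≡ 13. → (23, 13)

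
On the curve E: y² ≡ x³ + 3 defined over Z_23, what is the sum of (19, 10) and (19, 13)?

O

The two points share x = 19 and their y-coordinates satisfy 10 + 13 ≡ 0 (mod 23), so they are inverses. Their sum is 𝒪.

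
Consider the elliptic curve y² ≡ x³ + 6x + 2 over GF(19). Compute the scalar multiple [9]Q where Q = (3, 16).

(5, 9)

Double-and-add on 9 = (1001)₂. Start with Q = (3, 16) for the leading 1-bit.
double: tangent at (3, 16): λ = (3·3² + 6)/(2·16) ≡ 14/13. 13⁻¹ ≡ 3 (mod 19) since 13·3 = 39 ≡ 1, so λ ≡ 14·3 ≡ 4.
  x = λ² - 3 - 3 = 16 - 6 ≡ 10; y = λ·(3 - 10) - 16 ≡ 13. → (10, 13)
double: tangent at (10, 13): λ = (3·10² + 6)/(2·13) ≡ 2/7. 7⁻¹ ≡ 11 (mod 19) since 7·11 = 77 ≡ 1, so λ ≡ 2·11 ≡ 3.
  x = λ² - 10 - 10 = 9 - 20 ≡ 8; y = λ·(10 - 8) - 13 ≡ 12. → (8, 12)
double: tangent at (8, 12): λ = (3·8² + 6)/(2·12) ≡ 8/5. 5⁻¹ ≡ 4 (mod 19) since 5·4 = 20 ≡ 1, so λ ≡ 8·4 ≡ 13.
  x = λ² - 8 - 8 = 169 - 16 ≡ 1; y = λ·(8 - 1) - 12 ≡ 3. → (1, 3)
add Q: (1, 3) + (3, 16). λ = (16 - 3)/(3 - 1) ≡ 13/2 mod 19. 2⁻¹ ≡ 10 (mod 19), so λ ≡ 16.
  x = λ² - 1 - 3 = 256 - 4 ≡ 5; y = λ·(1 - 5) - 3 ≡ 9. → (5, 9)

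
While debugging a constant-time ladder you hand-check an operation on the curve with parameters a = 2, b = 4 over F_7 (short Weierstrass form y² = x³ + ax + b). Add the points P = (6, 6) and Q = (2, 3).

(0, 2)

(6, 6) + (2, 3). λ = (3 - 6)/(2 - 6) ≡ 4/3 mod 7. 3⁻¹ ≡ 5 (mod 7) since 3·5 = 15 ≡ 1, so λ ≡ 6.
  x = λ² - 6 - 2 = 36 - 8 ≡ 0; y = λ·(6 - 0) - 6 ≡ 2. → (0, 2)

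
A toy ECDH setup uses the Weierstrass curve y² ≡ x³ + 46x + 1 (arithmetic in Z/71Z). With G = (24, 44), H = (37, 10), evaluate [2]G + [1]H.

First 2G:
Repeated addition: build up to 2G.
2G: tangent at (24, 44): λ = (3·24² + 46)/(2·44) ≡ 70/17. 17⁻¹ ≡ 46 (mod 71) since 17·46 = 782 ≡ 1, so λ ≡ 70·46 ≡ 25.
  x = λ² - 24 - 24 = 625 - 48 ≡ 9; y = λ·(24 - 9) - 44 ≡ 47. → (9, 47)
2G = (9, 47).
Finally 2G + H:
(9, 47) + (37, 10). λ = (10 - 47)/(37 - 9) ≡ 34/28 mod 71. 28⁻¹ ≡ 33 (mod 71) since 28·33 = 924 ≡ 1, so λ ≡ 57.
  x = λ² - 9 - 37 = 3249 - 46 ≡ 8; y = λ·(9 - 8) - 47 ≡ 10. → (8, 10)

(8, 10)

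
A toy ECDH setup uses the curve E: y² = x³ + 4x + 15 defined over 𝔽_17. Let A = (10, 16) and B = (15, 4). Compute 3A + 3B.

First 3A:
Repeated addition: build up to 3A.
2A: tangent at (10, 16): λ = (3·10² + 4)/(2·16) ≡ 15/15. 15⁻¹ ≡ 8 (mod 17) since 15·8 = 120 ≡ 1, so λ ≡ 15·8 ≡ 1.
  x = λ² - 10 - 10 = 1 - 20 ≡ 15; y = λ·(10 - 15) - 16 ≡ 13. → (15, 13)
3A: (15, 13) + (10, 16). λ = (16 - 13)/(10 - 15) ≡ 3/12 mod 17. 12⁻¹ ≡ 10 (mod 17), so λ ≡ 13.
  x = λ² - 15 - 10 = 169 - 25 ≡ 8; y = λ·(15 - 8) - 13 ≡ 10. → (8, 10)
3A = (8, 10).
Next 3B:
Repeated addition: build up to 3B.
2B: tangent at (15, 4): λ = (3·15² + 4)/(2·4) ≡ 16/8. 8⁻¹ ≡ 15 (mod 17), so λ ≡ 16·15 ≡ 2.
  x = λ² - 15 - 15 = 4 - 30 ≡ 8; y = λ·(15 - 8) - 4 ≡ 10. → (8, 10)
3B: (8, 10) + (15, 4). λ = (4 - 10)/(15 - 8) ≡ 11/7 mod 17. 7⁻¹ ≡ 5 (mod 17), so λ ≡ 4.
  x = λ² - 8 - 15 = 16 - 23 ≡ 10; y = λ·(8 - 10) - 10 ≡ 16. → (10, 16)
3B = (10, 16).
Finally 3A + 3B:
(8, 10) + (10, 16). λ = (16 - 10)/(10 - 8) ≡ 6/2 mod 17. 2⁻¹ ≡ 9 (mod 17), so λ ≡ 3.
  x = λ² - 8 - 10 = 9 - 18 ≡ 8; y = λ·(8 - 8) - 10 ≡ 7. → (8, 7)

(8, 7)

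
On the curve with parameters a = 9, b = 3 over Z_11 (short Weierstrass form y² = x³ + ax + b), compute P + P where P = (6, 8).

(8, 9)

tangent at (6, 8): λ = (3·6² + 9)/(2·8) ≡ 7/5. 5⁻¹ ≡ 9 (mod 11) since 5·9 = 45 ≡ 1, so λ ≡ 7·9 ≡ 8.
  x = λ² - 6 - 6 = 64 - 12 ≡ 8; y = λ·(6 - 8) - 8 ≡ 9. → (8, 9)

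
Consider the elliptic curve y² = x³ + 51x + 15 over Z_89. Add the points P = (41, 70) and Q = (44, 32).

(26, 7)

(41, 70) + (44, 32). λ = (32 - 70)/(44 - 41) ≡ 51/3 mod 89. 3⁻¹ ≡ 30 (mod 89), so λ ≡ 17.
  x = λ² - 41 - 44 = 289 - 85 ≡ 26; y = λ·(41 - 26) - 70 ≡ 7. → (26, 7)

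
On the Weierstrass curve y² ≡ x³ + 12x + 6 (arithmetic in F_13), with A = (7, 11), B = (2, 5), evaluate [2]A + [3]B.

First 2A:
Repeated addition: build up to 2A.
2A: tangent at (7, 11): λ = (3·7² + 12)/(2·11) ≡ 3/9. 9⁻¹ ≡ 3 (mod 13) since 9·3 = 27 ≡ 1, so λ ≡ 3·3 ≡ 9.
  x = λ² - 7 - 7 = 81 - 14 ≡ 2; y = λ·(7 - 2) - 11 ≡ 8. → (2, 8)
2A = (2, 8).
Next 3B:
Repeated addition: build up to 3B.
2B: tangent at (2, 5): λ = (3·2² + 12)/(2·5) ≡ 11/10. 10⁻¹ ≡ 4 (mod 13), so λ ≡ 11·4 ≡ 5.
  x = λ² - 2 - 2 = 25 - 4 ≡ 8; y = λ·(2 - 8) - 5 ≡ 4. → (8, 4)
3B: (8, 4) + (2, 5). λ = (5 - 4)/(2 - 8) ≡ 1/7 mod 13. 7⁻¹ ≡ 2 (mod 13) since 7·2 = 14 ≡ 1, so λ ≡ 2.
  x = λ² - 8 - 2 = 4 - 10 ≡ 7; y = λ·(8 - 7) - 4 ≡ 11. → (7, 11)
3B = (7, 11).
Finally 2A + 3B:
(2, 8) + (7, 11). λ = (11 - 8)/(7 - 2) ≡ 3/5 mod 13. 5⁻¹ ≡ 8 (mod 13), so λ ≡ 11.
  x = λ² - 2 - 7 = 121 - 9 ≡ 8; y = λ·(2 - 8) - 8 ≡ 4. → (8, 4)

(8, 4)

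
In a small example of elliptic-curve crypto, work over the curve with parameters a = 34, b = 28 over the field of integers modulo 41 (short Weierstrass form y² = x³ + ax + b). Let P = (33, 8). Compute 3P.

Repeated addition: build up to 3P.
2P: tangent at (33, 8): λ = (3·33² + 34)/(2·8) ≡ 21/16. 16⁻¹ ≡ 18 (mod 41), so λ ≡ 21·18 ≡ 9.
  x = λ² - 33 - 33 = 81 - 66 ≡ 15; y = λ·(33 - 15) - 8 ≡ 31. → (15, 31)
3P: (15, 31) + (33, 8). λ = (8 - 31)/(33 - 15) ≡ 18/18 mod 41. 18⁻¹ ≡ 16 (mod 41), so λ ≡ 1.
  x = λ² - 15 - 33 = 1 - 48 ≡ 35; y = λ·(15 - 35) - 31 ≡ 31. → (35, 31)

(35, 31)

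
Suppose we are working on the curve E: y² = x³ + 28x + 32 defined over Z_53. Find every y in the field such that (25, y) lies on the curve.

none

x³ + 28x + 32 = 16357 ≡ 33 (mod 53).
33 is a non-residue mod 53; no y exists.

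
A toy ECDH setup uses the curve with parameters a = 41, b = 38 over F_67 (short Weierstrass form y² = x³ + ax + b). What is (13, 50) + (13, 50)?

tangent at (13, 50): λ = (3·13² + 41)/(2·50) ≡ 12/33. 33⁻¹ ≡ 65 (mod 67), so λ ≡ 12·65 ≡ 43.
  x = λ² - 13 - 13 = 1849 - 26 ≡ 14; y = λ·(13 - 14) - 50 ≡ 41. → (14, 41)

(14, 41)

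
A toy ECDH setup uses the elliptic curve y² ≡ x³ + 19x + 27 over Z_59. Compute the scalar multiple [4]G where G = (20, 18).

(23, 8)

Repeated addition: build up to 4G.
2G: tangent at (20, 18): λ = (3·20² + 19)/(2·18) ≡ 39/36. 36⁻¹ ≡ 41 (mod 59), so λ ≡ 39·41 ≡ 6.
  x = λ² - 20 - 20 = 36 - 40 ≡ 55; y = λ·(20 - 55) - 18 ≡ 8. → (55, 8)
3G: (55, 8) + (20, 18). λ = (18 - 8)/(20 - 55) ≡ 10/24 mod 59. 24⁻¹ ≡ 32 (mod 59) since 24·32 = 768 ≡ 1, so λ ≡ 25.
  x = λ² - 55 - 20 = 625 - 75 ≡ 19; y = λ·(55 - 19) - 8 ≡ 7. → (19, 7)
4G: (19, 7) + (20, 18). λ = (18 - 7)/(20 - 19) ≡ 11/1 mod 59. 1⁻¹ ≡ 1 (mod 59) since 1·1 = 1 ≡ 1, so λ ≡ 11.
  x = λ² - 19 - 20 = 121 - 39 ≡ 23; y = λ·(19 - 23) - 7 ≡ 8. → (23, 8)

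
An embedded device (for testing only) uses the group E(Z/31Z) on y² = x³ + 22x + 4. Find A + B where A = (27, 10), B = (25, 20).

(4, 30)

(27, 10) + (25, 20). λ = (20 - 10)/(25 - 27) ≡ 10/29 mod 31. 29⁻¹ ≡ 15 (mod 31) since 29·15 = 435 ≡ 1, so λ ≡ 26.
  x = λ² - 27 - 25 = 676 - 52 ≡ 4; y = λ·(27 - 4) - 10 ≡ 30. → (4, 30)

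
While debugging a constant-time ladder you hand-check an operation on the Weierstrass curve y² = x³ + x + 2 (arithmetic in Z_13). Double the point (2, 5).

(9, 8)

tangent at (2, 5): λ = (3·2² + 1)/(2·5) ≡ 0/10. 10⁻¹ ≡ 4 (mod 13), so λ ≡ 0·4 ≡ 0.
  x = λ² - 2 - 2 = 0 - 4 ≡ 9; y = λ·(2 - 9) - 5 ≡ 8. → (9, 8)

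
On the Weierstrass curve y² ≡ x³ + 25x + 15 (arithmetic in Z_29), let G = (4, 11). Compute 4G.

Double-and-add on 4 = (100)₂. Start with G = (4, 11) for the leading 1-bit.
double: tangent at (4, 11): λ = (3·4² + 25)/(2·11) ≡ 15/22. 22⁻¹ ≡ 4 (mod 29), so λ ≡ 15·4 ≡ 2.
  x = λ² - 4 - 4 = 4 - 8 ≡ 25; y = λ·(4 - 25) - 11 ≡ 5. → (25, 5)
double: tangent at (25, 5): λ = (3·25² + 25)/(2·5) ≡ 15/10. 10⁻¹ ≡ 3 (mod 29), so λ ≡ 15·3 ≡ 16.
  x = λ² - 25 - 25 = 256 - 50 ≡ 3; y = λ·(25 - 3) - 5 ≡ 28. → (3, 28)

(3, 28)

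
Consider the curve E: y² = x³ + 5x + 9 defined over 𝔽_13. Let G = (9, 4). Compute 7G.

(3, 8)

Double-and-add on 7 = (111)₂. Start with G = (9, 4) for the leading 1-bit.
double: tangent at (9, 4): λ = (3·9² + 5)/(2·4) ≡ 1/8. 8⁻¹ ≡ 5 (mod 13) since 8·5 = 40 ≡ 1, so λ ≡ 1·5 ≡ 5.
  x = λ² - 9 - 9 = 25 - 18 ≡ 7; y = λ·(9 - 7) - 4 ≡ 6. → (7, 6)
add G: (7, 6) + (9, 4). λ = (4 - 6)/(9 - 7) ≡ 11/2 mod 13. 2⁻¹ ≡ 7 (mod 13), so λ ≡ 12.
  x = λ² - 7 - 9 = 144 - 16 ≡ 11; y = λ·(7 - 11) - 6 ≡ 11. → (11, 11)
double: tangent at (11, 11): λ = (3·11² + 5)/(2·11) ≡ 4/9. 9⁻¹ ≡ 3 (mod 13), so λ ≡ 4·3 ≡ 12.
  x = λ² - 11 - 11 = 144 - 22 ≡ 5; y = λ·(11 - 5) - 11 ≡ 9. → (5, 9)
add G: (5, 9) + (9, 4). λ = (4 - 9)/(9 - 5) ≡ 8/4 mod 13. 4⁻¹ ≡ 10 (mod 13) since 4·10 = 40 ≡ 1, so λ ≡ 2.
  x = λ² - 5 - 9 = 4 - 14 ≡ 3; y = λ·(5 - 3) - 9 ≡ 8. → (3, 8)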